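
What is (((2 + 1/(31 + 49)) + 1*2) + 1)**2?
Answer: 160801/6400 ≈ 25.125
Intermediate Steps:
(((2 + 1/(31 + 49)) + 1*2) + 1)**2 = (((2 + 1/80) + 2) + 1)**2 = ((161/80 + 2) + 1)**2 = (321/80 + 1)**2 = (401/80)**2 = 160801/6400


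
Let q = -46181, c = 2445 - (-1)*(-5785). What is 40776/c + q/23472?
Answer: -277834703/19599120 ≈ -14.176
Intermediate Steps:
c = -3340 (c = 2445 - 1*5785 = 2445 - 5785 = -3340)
40776/c + q/23472 = 40776/(-3340) - 46181/23472 = 40776*(-1/3340) - 46181*1/23472 = -10194/835 - 46181/23472 = -277834703/19599120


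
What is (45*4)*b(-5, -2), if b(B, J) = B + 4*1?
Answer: -180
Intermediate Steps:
b(B, J) = 4 + B (b(B, J) = B + 4 = 4 + B)
(45*4)*b(-5, -2) = (45*4)*(4 - 5) = 180*(-1) = -180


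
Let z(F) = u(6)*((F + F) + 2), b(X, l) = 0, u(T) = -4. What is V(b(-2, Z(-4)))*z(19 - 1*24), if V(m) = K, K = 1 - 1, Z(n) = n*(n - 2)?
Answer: 0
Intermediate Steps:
Z(n) = n*(-2 + n)
K = 0
V(m) = 0
z(F) = -8 - 8*F (z(F) = -4*((F + F) + 2) = -4*(2*F + 2) = -4*(2 + 2*F) = -8 - 8*F)
V(b(-2, Z(-4)))*z(19 - 1*24) = 0*(-8 - 8*(19 - 1*24)) = 0*(-8 - 8*(19 - 24)) = 0*(-8 - 8*(-5)) = 0*(-8 + 40) = 0*32 = 0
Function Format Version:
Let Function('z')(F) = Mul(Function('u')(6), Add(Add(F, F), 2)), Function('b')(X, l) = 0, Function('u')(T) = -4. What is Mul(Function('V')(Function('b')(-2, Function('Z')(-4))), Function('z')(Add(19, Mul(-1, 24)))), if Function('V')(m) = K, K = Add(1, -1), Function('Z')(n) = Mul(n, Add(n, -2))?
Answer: 0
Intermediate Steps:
Function('Z')(n) = Mul(n, Add(-2, n))
K = 0
Function('V')(m) = 0
Function('z')(F) = Add(-8, Mul(-8, F)) (Function('z')(F) = Mul(-4, Add(Add(F, F), 2)) = Mul(-4, Add(Mul(2, F), 2)) = Mul(-4, Add(2, Mul(2, F))) = Add(-8, Mul(-8, F)))
Mul(Function('V')(Function('b')(-2, Function('Z')(-4))), Function('z')(Add(19, Mul(-1, 24)))) = Mul(0, Add(-8, Mul(-8, Add(19, Mul(-1, 24))))) = Mul(0, Add(-8, Mul(-8, Add(19, -24)))) = Mul(0, Add(-8, Mul(-8, -5))) = Mul(0, Add(-8, 40)) = Mul(0, 32) = 0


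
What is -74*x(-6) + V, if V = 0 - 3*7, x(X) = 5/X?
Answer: 122/3 ≈ 40.667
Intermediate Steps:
V = -21 (V = 0 - 21 = -21)
-74*x(-6) + V = -370/(-6) - 21 = -370*(-1)/6 - 21 = -74*(-5/6) - 21 = 185/3 - 21 = 122/3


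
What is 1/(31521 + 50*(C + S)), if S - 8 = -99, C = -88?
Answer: 1/22571 ≈ 4.4305e-5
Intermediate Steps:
S = -91 (S = 8 - 99 = -91)
1/(31521 + 50*(C + S)) = 1/(31521 + 50*(-88 - 91)) = 1/(31521 + 50*(-179)) = 1/(31521 - 8950) = 1/22571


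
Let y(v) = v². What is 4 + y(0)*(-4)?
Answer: 4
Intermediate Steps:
4 + y(0)*(-4) = 4 + 0²*(-4) = 4 + 0*(-4) = 4 + 0 = 4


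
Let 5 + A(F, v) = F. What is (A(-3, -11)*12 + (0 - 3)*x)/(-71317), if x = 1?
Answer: 99/71317 ≈ 0.0013882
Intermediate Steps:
A(F, v) = -5 + F
(A(-3, -11)*12 + (0 - 3)*x)/(-71317) = ((-5 - 3)*12 + (0 - 3)*1)/(-71317) = (-8*12 - 3*1)*(-1/71317) = (-96 - 3)*(-1/71317) = -99*(-1/71317) = 99/71317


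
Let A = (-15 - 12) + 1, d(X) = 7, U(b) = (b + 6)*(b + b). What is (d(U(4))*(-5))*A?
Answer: 910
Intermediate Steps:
U(b) = 2*b*(6 + b) (U(b) = (6 + b)*(2*b) = 2*b*(6 + b))
A = -26 (A = -27 + 1 = -26)
(d(U(4))*(-5))*A = (7*(-5))*(-26) = -35*(-26) = 910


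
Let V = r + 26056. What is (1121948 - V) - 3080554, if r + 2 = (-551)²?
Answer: -2288261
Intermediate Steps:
r = 303599 (r = -2 + (-551)² = -2 + 303601 = 303599)
V = 329655 (V = 303599 + 26056 = 329655)
(1121948 - V) - 3080554 = (1121948 - 1*329655) - 3080554 = (1121948 - 329655) - 3080554 = 792293 - 3080554 = -2288261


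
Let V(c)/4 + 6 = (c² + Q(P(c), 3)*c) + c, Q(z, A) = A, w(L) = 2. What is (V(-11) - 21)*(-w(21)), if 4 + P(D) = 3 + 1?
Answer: -526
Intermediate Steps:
P(D) = 0 (P(D) = -4 + (3 + 1) = -4 + 4 = 0)
V(c) = -24 + 4*c² + 16*c (V(c) = -24 + 4*((c² + 3*c) + c) = -24 + 4*(c² + 4*c) = -24 + (4*c² + 16*c) = -24 + 4*c² + 16*c)
(V(-11) - 21)*(-w(21)) = ((-24 + 4*(-11)² + 16*(-11)) - 21)*(-1*2) = ((-24 + 4*121 - 176) - 21)*(-2) = ((-24 + 484 - 176) - 21)*(-2) = (284 - 21)*(-2) = 263*(-2) = -526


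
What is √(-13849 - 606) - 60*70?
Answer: -4200 + 7*I*√295 ≈ -4200.0 + 120.23*I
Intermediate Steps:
√(-13849 - 606) - 60*70 = √(-14455) - 1*4200 = 7*I*√295 - 4200 = -4200 + 7*I*√295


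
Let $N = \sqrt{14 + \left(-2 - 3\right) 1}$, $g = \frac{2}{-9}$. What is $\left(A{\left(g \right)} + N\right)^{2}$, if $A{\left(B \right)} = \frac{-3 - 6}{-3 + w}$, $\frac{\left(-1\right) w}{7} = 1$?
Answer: $\frac{1521}{100} \approx 15.21$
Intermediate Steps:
$w = -7$ ($w = \left(-7\right) 1 = -7$)
$g = - \frac{2}{9}$ ($g = 2 \left(- \frac{1}{9}\right) = - \frac{2}{9} \approx -0.22222$)
$A{\left(B \right)} = \frac{9}{10}$ ($A{\left(B \right)} = \frac{-3 - 6}{-3 - 7} = - \frac{9}{-10} = \left(-9\right) \left(- \frac{1}{10}\right) = \frac{9}{10}$)
$N = 3$ ($N = \sqrt{14 - 5} = \sqrt{9} = 3$)
$\left(A{\left(g \right)} + N\right)^{2} = \left(\frac{9}{10} + 3\right)^{2} = \left(\frac{39}{10}\right)^{2} = \frac{1521}{100}$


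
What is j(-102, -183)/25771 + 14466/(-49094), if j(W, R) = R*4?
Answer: -204370047/632600737 ≈ -0.32306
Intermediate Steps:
j(W, R) = 4*R
j(-102, -183)/25771 + 14466/(-49094) = (4*(-183))/25771 + 14466/(-49094) = -732*1/25771 + 14466*(-1/49094) = -732/25771 - 7233/24547 = -204370047/632600737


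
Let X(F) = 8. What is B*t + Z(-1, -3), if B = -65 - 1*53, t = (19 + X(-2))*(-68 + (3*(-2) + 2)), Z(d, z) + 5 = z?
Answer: 229384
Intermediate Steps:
Z(d, z) = -5 + z
t = -1944 (t = (19 + 8)*(-68 + (3*(-2) + 2)) = 27*(-68 + (-6 + 2)) = 27*(-68 - 4) = 27*(-72) = -1944)
B = -118 (B = -65 - 53 = -118)
B*t + Z(-1, -3) = -118*(-1944) + (-5 - 3) = 229392 - 8 = 229384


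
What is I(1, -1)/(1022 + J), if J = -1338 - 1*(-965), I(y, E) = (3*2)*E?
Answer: -6/649 ≈ -0.0092450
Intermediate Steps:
I(y, E) = 6*E
J = -373 (J = -1338 + 965 = -373)
I(1, -1)/(1022 + J) = (6*(-1))/(1022 - 373) = -6/649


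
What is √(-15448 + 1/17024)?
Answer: I*√69954475766/2128 ≈ 124.29*I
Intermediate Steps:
√(-15448 + 1/17024) = √(-262986751/17024) = I*√69954475766/2128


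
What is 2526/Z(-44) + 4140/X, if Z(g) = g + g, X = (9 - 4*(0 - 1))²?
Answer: -31287/7436 ≈ -4.2075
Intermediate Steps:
X = 169 (X = (9 - 4*(-1))² = (9 + 4)² = 13² = 169)
Z(g) = 2*g
2526/Z(-44) + 4140/X = 2526/((2*(-44))) + 4140/169 = 2526/(-88) + 4140*(1/169) = 2526*(-1/88) + 4140/169 = -1263/44 + 4140/169 = -31287/7436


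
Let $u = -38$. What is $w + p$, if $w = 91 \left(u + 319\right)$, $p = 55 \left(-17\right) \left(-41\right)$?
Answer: $63906$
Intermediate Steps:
$p = 38335$ ($p = \left(-935\right) \left(-41\right) = 38335$)
$w = 25571$ ($w = 91 \left(-38 + 319\right) = 91 \cdot 281 = 25571$)
$w + p = 25571 + 38335 = 63906$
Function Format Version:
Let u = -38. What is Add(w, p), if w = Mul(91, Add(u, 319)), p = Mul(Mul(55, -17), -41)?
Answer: 63906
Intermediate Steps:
p = 38335 (p = Mul(-935, -41) = 38335)
w = 25571 (w = Mul(91, Add(-38, 319)) = Mul(91, 281) = 25571)
Add(w, p) = Add(25571, 38335) = 63906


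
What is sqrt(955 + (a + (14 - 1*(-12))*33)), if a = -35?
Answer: sqrt(1778) ≈ 42.166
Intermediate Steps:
sqrt(955 + (a + (14 - 1*(-12))*33)) = sqrt(955 + (-35 + (14 - 1*(-12))*33)) = sqrt(955 + (-35 + (14 + 12)*33)) = sqrt(955 + (-35 + 26*33)) = sqrt(955 + (-35 + 858)) = sqrt(955 + 823) = sqrt(1778)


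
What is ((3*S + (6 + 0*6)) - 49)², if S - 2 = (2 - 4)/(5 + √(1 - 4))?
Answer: 142031/98 - 1599*I*√3/98 ≈ 1449.3 - 28.261*I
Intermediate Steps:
S = 2 - 2/(5 + I*√3) (S = 2 + (2 - 4)/(5 + √(1 - 4)) = 2 - 2/(5 + √(-3)) = 2 - 2/(5 + I*√3) ≈ 1.6429 + 0.12372*I)
((3*S + (6 + 0*6)) - 49)² = ((3*(23/14 + I*√3/14) + (6 + 0*6)) - 49)² = (((69/14 + 3*I*√3/14) + (6 + 0)) - 49)² = (((69/14 + 3*I*√3/14) + 6) - 49)² = ((153/14 + 3*I*√3/14) - 49)² = (-533/14 + 3*I*√3/14)²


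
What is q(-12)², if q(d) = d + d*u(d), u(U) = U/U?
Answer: 576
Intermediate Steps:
u(U) = 1
q(d) = 2*d (q(d) = d + d*1 = d + d = 2*d)
q(-12)² = (2*(-12))² = (-24)² = 576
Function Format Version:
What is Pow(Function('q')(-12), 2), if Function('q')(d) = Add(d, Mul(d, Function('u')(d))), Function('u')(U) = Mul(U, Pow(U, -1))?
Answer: 576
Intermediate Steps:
Function('u')(U) = 1
Function('q')(d) = Mul(2, d) (Function('q')(d) = Add(d, Mul(d, 1)) = Add(d, d) = Mul(2, d))
Pow(Function('q')(-12), 2) = Pow(Mul(2, -12), 2) = Pow(-24, 2) = 576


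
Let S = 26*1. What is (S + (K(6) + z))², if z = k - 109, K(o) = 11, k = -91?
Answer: 26569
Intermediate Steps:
z = -200 (z = -91 - 109 = -200)
S = 26
(S + (K(6) + z))² = (26 + (11 - 200))² = (26 - 189)² = (-163)² = 26569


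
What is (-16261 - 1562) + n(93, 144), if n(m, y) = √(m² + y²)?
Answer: -17823 + 3*√3265 ≈ -17652.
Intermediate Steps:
(-16261 - 1562) + n(93, 144) = (-16261 - 1562) + √(93² + 144²) = -17823 + √(8649 + 20736) = -17823 + √29385 = -17823 + 3*√3265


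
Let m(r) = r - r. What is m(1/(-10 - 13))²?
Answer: 0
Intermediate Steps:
m(r) = 0
m(1/(-10 - 13))² = 0² = 0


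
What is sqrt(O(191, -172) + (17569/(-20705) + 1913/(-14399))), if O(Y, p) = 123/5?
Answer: sqrt(17349381524962095)/27102845 ≈ 4.8599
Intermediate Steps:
O(Y, p) = 123/5 (O(Y, p) = 123*(1/5) = 123/5)
sqrt(O(191, -172) + (17569/(-20705) + 1913/(-14399))) = sqrt(123/5 + (17569/(-20705) + 1913/(-14399))) = sqrt(123/5 + (17569*(-1/20705) + 1913*(-1/14399))) = sqrt(123/5 + (-17569/20705 - 1913/14399)) = sqrt(123/5 - 292584696/298131295) = sqrt(7041445161/298131295) = sqrt(17349381524962095)/27102845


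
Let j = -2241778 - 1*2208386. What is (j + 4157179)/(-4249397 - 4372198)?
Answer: 58597/1724319 ≈ 0.033983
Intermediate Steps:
j = -4450164 (j = -2241778 - 2208386 = -4450164)
(j + 4157179)/(-4249397 - 4372198) = (-4450164 + 4157179)/(-4249397 - 4372198) = -292985/(-8621595) = -292985*(-1/8621595) = 58597/1724319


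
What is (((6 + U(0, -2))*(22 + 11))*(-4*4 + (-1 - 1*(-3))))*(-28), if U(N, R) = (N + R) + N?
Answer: 51744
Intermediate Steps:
U(N, R) = R + 2*N
(((6 + U(0, -2))*(22 + 11))*(-4*4 + (-1 - 1*(-3))))*(-28) = (((6 + (-2 + 2*0))*(22 + 11))*(-4*4 + (-1 - 1*(-3))))*(-28) = (((6 + (-2 + 0))*33)*(-16 + (-1 + 3)))*(-28) = (((6 - 2)*33)*(-16 + 2))*(-28) = ((4*33)*(-14))*(-28) = (132*(-14))*(-28) = -1848*(-28) = 51744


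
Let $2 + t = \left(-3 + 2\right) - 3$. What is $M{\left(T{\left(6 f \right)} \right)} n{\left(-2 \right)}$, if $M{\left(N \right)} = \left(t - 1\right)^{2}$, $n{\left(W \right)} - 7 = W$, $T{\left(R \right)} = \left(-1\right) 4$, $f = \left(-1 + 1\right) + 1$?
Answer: $245$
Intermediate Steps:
$f = 1$ ($f = 0 + 1 = 1$)
$t = -6$ ($t = -2 + \left(\left(-3 + 2\right) - 3\right) = -2 - 4 = -6$)
$T{\left(R \right)} = -4$
$n{\left(W \right)} = 7 + W$
$M{\left(N \right)} = 49$ ($M{\left(N \right)} = \left(-6 - 1\right)^{2} = \left(-7\right)^{2} = 49$)
$M{\left(T{\left(6 f \right)} \right)} n{\left(-2 \right)} = 49 \left(7 - 2\right) = 49 \cdot 5 = 245$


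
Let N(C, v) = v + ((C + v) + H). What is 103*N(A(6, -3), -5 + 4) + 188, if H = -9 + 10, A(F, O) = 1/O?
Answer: 152/3 ≈ 50.667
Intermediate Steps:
A(F, O) = 1/O
H = 1
N(C, v) = 1 + C + 2*v (N(C, v) = v + ((C + v) + 1) = v + (1 + C + v) = 1 + C + 2*v)
103*N(A(6, -3), -5 + 4) + 188 = 103*(1 + 1/(-3) + 2*(-5 + 4)) + 188 = 103*(1 - ⅓ + 2*(-1)) + 188 = 103*(1 - ⅓ - 2) + 188 = 103*(-4/3) + 188 = -412/3 + 188 = 152/3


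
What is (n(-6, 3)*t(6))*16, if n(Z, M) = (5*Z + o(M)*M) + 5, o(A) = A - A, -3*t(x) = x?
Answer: 800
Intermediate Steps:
t(x) = -x/3
o(A) = 0
n(Z, M) = 5 + 5*Z (n(Z, M) = (5*Z + 0*M) + 5 = (5*Z + 0) + 5 = 5*Z + 5 = 5 + 5*Z)
(n(-6, 3)*t(6))*16 = ((5 + 5*(-6))*(-⅓*6))*16 = ((5 - 30)*(-2))*16 = -25*(-2)*16 = 50*16 = 800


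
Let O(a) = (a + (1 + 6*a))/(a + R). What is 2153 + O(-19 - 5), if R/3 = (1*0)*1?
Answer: 51839/24 ≈ 2160.0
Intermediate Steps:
R = 0 (R = 3*((1*0)*1) = 3*(0*1) = 3*0 = 0)
O(a) = (1 + 7*a)/a (O(a) = (a + (1 + 6*a))/(a + 0) = (1 + 7*a)/a)
2153 + O(-19 - 5) = 2153 + (7 + 1/(-19 - 5)) = 2153 + (7 + 1/(-24)) = 2153 + (7 - 1/24) = 2153 + 167/24 = 51839/24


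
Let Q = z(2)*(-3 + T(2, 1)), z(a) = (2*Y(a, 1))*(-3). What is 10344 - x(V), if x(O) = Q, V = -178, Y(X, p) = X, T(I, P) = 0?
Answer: 10308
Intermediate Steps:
z(a) = -6*a (z(a) = (2*a)*(-3) = -6*a)
Q = 36 (Q = (-6*2)*(-3 + 0) = -12*(-3) = 36)
x(O) = 36
10344 - x(V) = 10344 - 1*36 = 10344 - 36 = 10308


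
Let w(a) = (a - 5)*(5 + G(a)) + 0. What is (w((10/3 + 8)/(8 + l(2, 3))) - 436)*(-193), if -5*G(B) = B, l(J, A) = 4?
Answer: 142420297/1620 ≈ 87914.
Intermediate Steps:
G(B) = -B/5
w(a) = (-5 + a)*(5 - a/5) (w(a) = (a - 5)*(5 - a/5) + 0 = (-5 + a)*(5 - a/5) + 0 = (-5 + a)*(5 - a/5))
(w((10/3 + 8)/(8 + l(2, 3))) - 436)*(-193) = ((-25 + 6*((10/3 + 8)/(8 + 4)) - (10/3 + 8)²/(8 + 4)²/5) - 436)*(-193) = ((-25 + 6*((10*(⅓) + 8)/12) - (10*(⅓) + 8)²/144/5) - 436)*(-193) = ((-25 + 6*((10/3 + 8)*(1/12)) - (10/3 + 8)²/144/5) - 436)*(-193) = ((-25 + 6*((34/3)*(1/12)) - ((34/3)*(1/12))²/5) - 436)*(-193) = ((-25 + 6*(17/18) - (17/18)²/5) - 436)*(-193) = ((-25 + 17/3 - ⅕*289/324) - 436)*(-193) = ((-25 + 17/3 - 289/1620) - 436)*(-193) = (-31609/1620 - 436)*(-193) = -737929/1620*(-193) = 142420297/1620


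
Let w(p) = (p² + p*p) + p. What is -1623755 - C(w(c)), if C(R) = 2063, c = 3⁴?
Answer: -1625818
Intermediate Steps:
c = 81
w(p) = p + 2*p² (w(p) = (p² + p²) + p = 2*p² + p = p + 2*p²)
-1623755 - C(w(c)) = -1623755 - 1*2063 = -1623755 - 2063 = -1625818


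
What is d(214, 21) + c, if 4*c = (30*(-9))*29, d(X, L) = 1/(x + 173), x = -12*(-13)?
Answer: -1288033/658 ≈ -1957.5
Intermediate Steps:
x = 156
d(X, L) = 1/329 (d(X, L) = 1/(156 + 173) = 1/329)
c = -3915/2 (c = ((30*(-9))*29)/4 = (-270*29)/4 = (¼)*(-7830) = -3915/2 ≈ -1957.5)
d(214, 21) + c = 1/329 - 3915/2 = -1288033/658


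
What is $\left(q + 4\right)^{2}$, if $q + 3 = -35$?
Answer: $1156$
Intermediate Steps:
$q = -38$ ($q = -3 - 35 = -38$)
$\left(q + 4\right)^{2} = \left(-38 + 4\right)^{2} = \left(-34\right)^{2} = 1156$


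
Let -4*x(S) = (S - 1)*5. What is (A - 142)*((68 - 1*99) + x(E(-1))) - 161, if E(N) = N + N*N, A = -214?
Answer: 10430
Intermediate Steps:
E(N) = N + N**2
x(S) = 5/4 - 5*S/4 (x(S) = -(S - 1)*5/4 = -(-1 + S)*5/4 = -(-5 + 5*S)/4 = 5/4 - 5*S/4)
(A - 142)*((68 - 1*99) + x(E(-1))) - 161 = (-214 - 142)*((68 - 1*99) + (5/4 - (-5)*(1 - 1)/4)) - 161 = -356*((68 - 99) + (5/4 - (-5)*0/4)) - 161 = -356*(-31 + (5/4 - 5/4*0)) - 161 = -356*(-31 + (5/4 + 0)) - 161 = -356*(-31 + 5/4) - 161 = -356*(-119/4) - 161 = 10591 - 161 = 10430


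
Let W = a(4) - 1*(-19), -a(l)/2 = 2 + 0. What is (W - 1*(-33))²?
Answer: 2304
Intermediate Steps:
a(l) = -4 (a(l) = -2*(2 + 0) = -2*2 = -4)
W = 15 (W = -4 - 1*(-19) = -4 + 19 = 15)
(W - 1*(-33))² = (15 - 1*(-33))² = (15 + 33)² = 48² = 2304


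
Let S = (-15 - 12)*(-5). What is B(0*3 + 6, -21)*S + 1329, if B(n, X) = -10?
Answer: -21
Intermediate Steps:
S = 135 (S = -27*(-5) = 135)
B(0*3 + 6, -21)*S + 1329 = -10*135 + 1329 = -1350 + 1329 = -21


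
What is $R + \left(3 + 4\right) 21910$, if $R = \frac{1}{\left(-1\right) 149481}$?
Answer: $\frac{22925900969}{149481} \approx 1.5337 \cdot 10^{5}$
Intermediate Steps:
$R = - \frac{1}{149481}$ ($R = \frac{1}{-149481} = - \frac{1}{149481} \approx -6.6898 \cdot 10^{-6}$)
$R + \left(3 + 4\right) 21910 = - \frac{1}{149481} + \left(3 + 4\right) 21910 = - \frac{1}{149481} + 7 \cdot 21910 = - \frac{1}{149481} + 153370 = \frac{22925900969}{149481}$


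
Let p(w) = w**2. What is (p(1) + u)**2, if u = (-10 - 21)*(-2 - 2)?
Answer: 15625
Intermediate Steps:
u = 124 (u = -31*(-4) = 124)
(p(1) + u)**2 = (1**2 + 124)**2 = (1 + 124)**2 = 125**2 = 15625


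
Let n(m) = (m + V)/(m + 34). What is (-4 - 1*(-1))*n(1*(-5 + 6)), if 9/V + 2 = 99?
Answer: -318/3395 ≈ -0.093667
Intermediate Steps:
V = 9/97 (V = 9/(-2 + 99) = 9/97 ≈ 0.092783)
n(m) = (9/97 + m)/(34 + m) (n(m) = (m + 9/97)/(m + 34) = (9/97 + m)/(34 + m))
(-4 - 1*(-1))*n(1*(-5 + 6)) = (-4 - 1*(-1))*((9/97 + 1*(-5 + 6))/(34 + 1*(-5 + 6))) = (-4 + 1)*((9/97 + 1*1)/(34 + 1*1)) = -3*(9/97 + 1)/(34 + 1) = -3*106/(35*97) = -3*106/3395 = -318/3395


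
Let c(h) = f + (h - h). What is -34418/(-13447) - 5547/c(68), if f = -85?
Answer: 4559767/67235 ≈ 67.818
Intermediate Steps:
c(h) = -85 (c(h) = -85 + (h - h) = -85 + 0 = -85)
-34418/(-13447) - 5547/c(68) = -34418/(-13447) - 5547/(-85) = -34418*(-1/13447) - 5547*(-1/85) = 34418/13447 + 5547/85 = 4559767/67235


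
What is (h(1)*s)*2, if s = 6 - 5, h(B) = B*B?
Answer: 2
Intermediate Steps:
h(B) = B²
s = 1
(h(1)*s)*2 = (1²*1)*2 = (1*1)*2 = 1*2 = 2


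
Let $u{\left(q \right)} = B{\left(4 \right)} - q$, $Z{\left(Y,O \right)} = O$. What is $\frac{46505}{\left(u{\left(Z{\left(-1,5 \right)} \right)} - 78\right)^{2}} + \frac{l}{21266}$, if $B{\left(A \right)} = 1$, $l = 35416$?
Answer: $\frac{613556257}{71496292} \approx 8.5816$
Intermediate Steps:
$u{\left(q \right)} = 1 - q$
$\frac{46505}{\left(u{\left(Z{\left(-1,5 \right)} \right)} - 78\right)^{2}} + \frac{l}{21266} = \frac{46505}{\left(\left(1 - 5\right) - 78\right)^{2}} + \frac{35416}{21266} = \frac{46505}{\left(\left(1 - 5\right) - 78\right)^{2}} + 35416 \cdot \frac{1}{21266} = \frac{46505}{\left(-4 - 78\right)^{2}} + \frac{17708}{10633} = \frac{46505}{\left(-82\right)^{2}} + \frac{17708}{10633} = \frac{46505}{6724} + \frac{17708}{10633} = \frac{613556257}{71496292}$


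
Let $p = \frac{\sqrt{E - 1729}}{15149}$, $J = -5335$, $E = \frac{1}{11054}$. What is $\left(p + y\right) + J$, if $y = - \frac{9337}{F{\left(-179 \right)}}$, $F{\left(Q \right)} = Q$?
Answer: $- \frac{945628}{179} + \frac{i \sqrt{211268082710}}{167457046} \approx -5282.8 + 0.0027448 i$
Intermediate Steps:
$E = \frac{1}{11054} \approx 9.0465 \cdot 10^{-5}$
$y = \frac{9337}{179}$ ($y = - \frac{9337}{-179} = \left(-9337\right) \left(- \frac{1}{179}\right) = \frac{9337}{179} \approx 52.162$)
$p = \frac{i \sqrt{211268082710}}{167457046}$ ($p = \frac{\sqrt{\frac{1}{11054} - 1729}}{15149} = \sqrt{- \frac{19112365}{11054}} \cdot \frac{1}{15149} = \frac{i \sqrt{211268082710}}{11054} \cdot \frac{1}{15149} = \frac{i \sqrt{211268082710}}{167457046} \approx 0.0027448 i$)
$\left(p + y\right) + J = \left(\frac{i \sqrt{211268082710}}{167457046} + \frac{9337}{179}\right) - 5335 = \left(\frac{9337}{179} + \frac{i \sqrt{211268082710}}{167457046}\right) - 5335 = - \frac{945628}{179} + \frac{i \sqrt{211268082710}}{167457046}$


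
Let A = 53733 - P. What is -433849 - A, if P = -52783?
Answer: -540365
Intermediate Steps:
A = 106516 (A = 53733 - 1*(-52783) = 53733 + 52783 = 106516)
-433849 - A = -433849 - 1*106516 = -433849 - 106516 = -540365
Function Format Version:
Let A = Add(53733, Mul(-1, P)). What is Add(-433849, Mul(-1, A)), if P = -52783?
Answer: -540365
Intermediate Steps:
A = 106516 (A = Add(53733, Mul(-1, -52783)) = Add(53733, 52783) = 106516)
Add(-433849, Mul(-1, A)) = Add(-433849, Mul(-1, 106516)) = Add(-433849, -106516) = -540365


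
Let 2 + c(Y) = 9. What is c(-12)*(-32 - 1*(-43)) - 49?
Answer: 28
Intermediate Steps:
c(Y) = 7 (c(Y) = -2 + 9 = 7)
c(-12)*(-32 - 1*(-43)) - 49 = 7*(-32 - 1*(-43)) - 49 = 7*(-32 + 43) - 49 = 7*11 - 49 = 77 - 49 = 28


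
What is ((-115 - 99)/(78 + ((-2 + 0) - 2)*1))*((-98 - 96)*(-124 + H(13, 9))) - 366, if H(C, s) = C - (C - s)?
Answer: -2400712/37 ≈ -64884.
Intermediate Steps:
H(C, s) = s (H(C, s) = C + (s - C) = s)
((-115 - 99)/(78 + ((-2 + 0) - 2)*1))*((-98 - 96)*(-124 + H(13, 9))) - 366 = ((-115 - 99)/(78 + ((-2 + 0) - 2)*1))*((-98 - 96)*(-124 + 9)) - 366 = (-214/(78 + (-2 - 2)*1))*(-194*(-115)) - 366 = -214/(78 - 4*1)*22310 - 366 = -214/(78 - 4)*22310 - 366 = -214/74*22310 - 366 = -214*1/74*22310 - 366 = -107/37*22310 - 366 = -2387170/37 - 366 = -2400712/37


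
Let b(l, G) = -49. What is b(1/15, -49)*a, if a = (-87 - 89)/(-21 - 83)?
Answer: -1078/13 ≈ -82.923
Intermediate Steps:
a = 22/13 (a = -176/(-104) = -176*(-1/104) = 22/13 ≈ 1.6923)
b(1/15, -49)*a = -49*22/13 = -1078/13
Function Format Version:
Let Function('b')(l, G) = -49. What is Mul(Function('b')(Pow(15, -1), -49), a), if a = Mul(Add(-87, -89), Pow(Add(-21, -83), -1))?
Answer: Rational(-1078, 13) ≈ -82.923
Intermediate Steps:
a = Rational(22, 13) (a = Mul(-176, Pow(-104, -1)) = Mul(-176, Rational(-1, 104)) = Rational(22, 13) ≈ 1.6923)
Mul(Function('b')(Pow(15, -1), -49), a) = Mul(-49, Rational(22, 13)) = Rational(-1078, 13)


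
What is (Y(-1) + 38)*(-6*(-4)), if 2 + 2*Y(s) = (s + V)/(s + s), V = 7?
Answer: 852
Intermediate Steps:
Y(s) = -1 + (7 + s)/(4*s) (Y(s) = -1 + ((s + 7)/(s + s))/2 = -1 + ((7 + s)/((2*s)))/2 = -1 + ((7 + s)*(1/(2*s)))/2 = -1 + ((7 + s)/(2*s))/2 = -1 + (7 + s)/(4*s))
(Y(-1) + 38)*(-6*(-4)) = ((¼)*(7 - 3*(-1))/(-1) + 38)*(-6*(-4)) = ((¼)*(-1)*(7 + 3) + 38)*24 = ((¼)*(-1)*10 + 38)*24 = (-5/2 + 38)*24 = (71/2)*24 = 852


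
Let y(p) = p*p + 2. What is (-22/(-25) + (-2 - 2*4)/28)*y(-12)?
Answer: 13359/175 ≈ 76.337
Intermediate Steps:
y(p) = 2 + p² (y(p) = p² + 2 = 2 + p²)
(-22/(-25) + (-2 - 2*4)/28)*y(-12) = (-22/(-25) + (-2 - 2*4)/28)*(2 + (-12)²) = (-22*(-1/25) + (-2 - 8)*(1/28))*(2 + 144) = (22/25 - 10*1/28)*146 = (22/25 - 5/14)*146 = (183/350)*146 = 13359/175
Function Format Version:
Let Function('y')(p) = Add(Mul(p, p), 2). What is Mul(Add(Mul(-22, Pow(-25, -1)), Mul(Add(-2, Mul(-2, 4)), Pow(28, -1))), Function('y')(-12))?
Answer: Rational(13359, 175) ≈ 76.337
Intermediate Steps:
Function('y')(p) = Add(2, Pow(p, 2)) (Function('y')(p) = Add(Pow(p, 2), 2) = Add(2, Pow(p, 2)))
Mul(Add(Mul(-22, Pow(-25, -1)), Mul(Add(-2, Mul(-2, 4)), Pow(28, -1))), Function('y')(-12)) = Mul(Add(Mul(-22, Pow(-25, -1)), Mul(Add(-2, Mul(-2, 4)), Pow(28, -1))), Add(2, Pow(-12, 2))) = Mul(Add(Mul(-22, Rational(-1, 25)), Mul(Add(-2, -8), Rational(1, 28))), Add(2, 144)) = Mul(Add(Rational(22, 25), Mul(-10, Rational(1, 28))), 146) = Mul(Add(Rational(22, 25), Rational(-5, 14)), 146) = Mul(Rational(183, 350), 146) = Rational(13359, 175)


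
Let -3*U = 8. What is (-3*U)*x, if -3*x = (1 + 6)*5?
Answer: -280/3 ≈ -93.333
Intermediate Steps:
U = -8/3 (U = -1/3*8 = -8/3 ≈ -2.6667)
x = -35/3 (x = -(1 + 6)*5/3 = -7*5/3 = -1/3*35 = -35/3 ≈ -11.667)
(-3*U)*x = -3*(-8/3)*(-35/3) = 8*(-35/3) = -280/3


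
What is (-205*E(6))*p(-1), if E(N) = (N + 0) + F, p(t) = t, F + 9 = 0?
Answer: -615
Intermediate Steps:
F = -9 (F = -9 + 0 = -9)
E(N) = -9 + N (E(N) = (N + 0) - 9 = N - 9 = -9 + N)
(-205*E(6))*p(-1) = -205*(-9 + 6)*(-1) = -205*(-3)*(-1) = 615*(-1) = -615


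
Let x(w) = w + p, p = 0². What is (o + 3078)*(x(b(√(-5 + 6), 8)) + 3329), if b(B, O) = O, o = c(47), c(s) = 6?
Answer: 10291308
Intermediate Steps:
p = 0
o = 6
x(w) = w (x(w) = w + 0 = w)
(o + 3078)*(x(b(√(-5 + 6), 8)) + 3329) = (6 + 3078)*(8 + 3329) = 3084*3337 = 10291308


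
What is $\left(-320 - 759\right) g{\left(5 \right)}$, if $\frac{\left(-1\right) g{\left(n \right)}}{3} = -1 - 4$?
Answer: $-16185$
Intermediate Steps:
$g{\left(n \right)} = 15$ ($g{\left(n \right)} = - 3 \left(-1 - 4\right) = \left(-3\right) \left(-5\right) = 15$)
$\left(-320 - 759\right) g{\left(5 \right)} = \left(-320 - 759\right) 15 = \left(-1079\right) 15 = -16185$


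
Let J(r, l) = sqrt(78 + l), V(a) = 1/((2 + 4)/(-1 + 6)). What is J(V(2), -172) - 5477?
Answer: -5477 + I*sqrt(94) ≈ -5477.0 + 9.6954*I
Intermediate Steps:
V(a) = 5/6 (V(a) = 1/(6/5) = 5/6)
J(V(2), -172) - 5477 = sqrt(78 - 172) - 5477 = sqrt(-94) - 5477 = I*sqrt(94) - 5477 = -5477 + I*sqrt(94)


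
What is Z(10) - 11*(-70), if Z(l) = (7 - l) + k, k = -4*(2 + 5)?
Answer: 739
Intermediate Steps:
k = -28 (k = -4*7 = -28)
Z(l) = -21 - l (Z(l) = (7 - l) - 28 = -21 - l)
Z(10) - 11*(-70) = (-21 - 1*10) - 11*(-70) = (-21 - 10) + 770 = -31 + 770 = 739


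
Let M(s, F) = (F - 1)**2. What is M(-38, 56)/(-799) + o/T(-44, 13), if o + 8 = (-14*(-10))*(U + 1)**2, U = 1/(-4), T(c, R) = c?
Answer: -758517/140624 ≈ -5.3939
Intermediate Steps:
M(s, F) = (-1 + F)**2
U = -1/4 ≈ -0.25000
o = 283/4 (o = -8 + (-14*(-10))*(-1/4 + 1)**2 = -8 + 140*(3/4)**2 = -8 + 140*(9/16) = -8 + 315/4 = 283/4 ≈ 70.750)
M(-38, 56)/(-799) + o/T(-44, 13) = (-1 + 56)**2/(-799) + (283/4)/(-44) = 55**2*(-1/799) + (283/4)*(-1/44) = 3025*(-1/799) - 283/176 = -3025/799 - 283/176 = -758517/140624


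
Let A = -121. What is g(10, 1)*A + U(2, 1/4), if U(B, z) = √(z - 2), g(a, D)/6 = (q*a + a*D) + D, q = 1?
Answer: -15246 + I*√7/2 ≈ -15246.0 + 1.3229*I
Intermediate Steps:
g(a, D) = 6*D + 6*a + 6*D*a (g(a, D) = 6*((1*a + a*D) + D) = 6*((a + D*a) + D) = 6*(D + a + D*a) = 6*D + 6*a + 6*D*a)
U(B, z) = √(-2 + z)
g(10, 1)*A + U(2, 1/4) = (6*1 + 6*10 + 6*1*10)*(-121) + √(-2 + 1/4) = (6 + 60 + 60)*(-121) + √(-2 + ¼) = 126*(-121) + √(-7/4) = -15246 + I*√7/2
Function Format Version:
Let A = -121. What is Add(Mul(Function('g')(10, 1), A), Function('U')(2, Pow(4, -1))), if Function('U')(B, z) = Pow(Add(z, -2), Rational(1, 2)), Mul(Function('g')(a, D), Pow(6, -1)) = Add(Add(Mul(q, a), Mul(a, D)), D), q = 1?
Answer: Add(-15246, Mul(Rational(1, 2), I, Pow(7, Rational(1, 2)))) ≈ Add(-15246., Mul(1.3229, I))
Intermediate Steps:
Function('g')(a, D) = Add(Mul(6, D), Mul(6, a), Mul(6, D, a)) (Function('g')(a, D) = Mul(6, Add(Add(Mul(1, a), Mul(a, D)), D)) = Mul(6, Add(Add(a, Mul(D, a)), D)) = Mul(6, Add(D, a, Mul(D, a))) = Add(Mul(6, D), Mul(6, a), Mul(6, D, a)))
Function('U')(B, z) = Pow(Add(-2, z), Rational(1, 2))
Add(Mul(Function('g')(10, 1), A), Function('U')(2, Pow(4, -1))) = Add(Mul(Add(Mul(6, 1), Mul(6, 10), Mul(6, 1, 10)), -121), Pow(Add(-2, Pow(4, -1)), Rational(1, 2))) = Add(Mul(Add(6, 60, 60), -121), Pow(Add(-2, Rational(1, 4)), Rational(1, 2))) = Add(Mul(126, -121), Pow(Rational(-7, 4), Rational(1, 2))) = Add(-15246, Mul(Rational(1, 2), I, Pow(7, Rational(1, 2))))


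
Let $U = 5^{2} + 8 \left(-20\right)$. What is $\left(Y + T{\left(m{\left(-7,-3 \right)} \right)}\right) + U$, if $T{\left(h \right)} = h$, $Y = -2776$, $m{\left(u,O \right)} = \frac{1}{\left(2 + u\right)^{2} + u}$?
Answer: $- \frac{52397}{18} \approx -2910.9$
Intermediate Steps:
$U = -135$ ($U = 25 - 160 = -135$)
$m{\left(u,O \right)} = \frac{1}{u + \left(2 + u\right)^{2}}$
$\left(Y + T{\left(m{\left(-7,-3 \right)} \right)}\right) + U = \left(-2776 + \frac{1}{-7 + \left(2 - 7\right)^{2}}\right) - 135 = \left(-2776 + \frac{1}{-7 + \left(-5\right)^{2}}\right) - 135 = \left(-2776 + \frac{1}{-7 + 25}\right) - 135 = \left(-2776 + \frac{1}{18}\right) - 135 = - \frac{49967}{18} - 135 = - \frac{52397}{18}$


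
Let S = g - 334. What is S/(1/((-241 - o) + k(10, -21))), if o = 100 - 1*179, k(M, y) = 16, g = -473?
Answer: 117822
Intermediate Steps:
o = -79 (o = 100 - 179 = -79)
S = -807 (S = -473 - 334 = -807)
S/(1/((-241 - o) + k(10, -21))) = -(-181575 + 63753) = -807/(1/((-241 + 79) + 16)) = -807/(1/(-162 + 16)) = -807/(1/(-146)) = -807/(-1/146) = -807*(-146) = 117822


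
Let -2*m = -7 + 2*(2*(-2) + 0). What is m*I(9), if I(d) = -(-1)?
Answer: 15/2 ≈ 7.5000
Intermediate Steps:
I(d) = 1 (I(d) = -1*(-1) = 1)
m = 15/2 (m = -(-7 + 2*(2*(-2) + 0))/2 = -(-7 + 2*(-4 + 0))/2 = -(-7 + 2*(-4))/2 = -(-7 - 8)/2 = -1/2*(-15) = 15/2 ≈ 7.5000)
m*I(9) = (15/2)*1 = 15/2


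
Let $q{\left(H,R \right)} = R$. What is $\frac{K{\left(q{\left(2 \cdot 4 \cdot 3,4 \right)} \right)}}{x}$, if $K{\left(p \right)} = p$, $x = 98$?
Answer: $\frac{2}{49} \approx 0.040816$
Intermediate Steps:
$\frac{K{\left(q{\left(2 \cdot 4 \cdot 3,4 \right)} \right)}}{x} = \frac{1}{98} \cdot 4 = \frac{2}{49}$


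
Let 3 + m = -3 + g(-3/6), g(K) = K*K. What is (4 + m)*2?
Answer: -7/2 ≈ -3.5000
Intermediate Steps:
g(K) = K²
m = -23/4 (m = -3 + (-3 + (-3/6)²) = -3 + (-3 + (-3*⅙)²) = -3 + (-3 + (-½)²) = -3 + (-3 + ¼) = -3 - 11/4 = -23/4 ≈ -5.7500)
(4 + m)*2 = (4 - 23/4)*2 = -7/4*2 = -7/2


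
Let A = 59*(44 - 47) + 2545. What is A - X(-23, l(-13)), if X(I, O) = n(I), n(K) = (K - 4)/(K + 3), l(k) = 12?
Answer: 47333/20 ≈ 2366.6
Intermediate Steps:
A = 2368 (A = 59*(-3) + 2545 = -177 + 2545 = 2368)
n(K) = (-4 + K)/(3 + K)
X(I, O) = (-4 + I)/(3 + I)
A - X(-23, l(-13)) = 2368 - (-4 - 23)/(3 - 23) = 2368 - (-27)/(-20) = 2368 - (-1)*(-27)/20 = 2368 - 1*27/20 = 2368 - 27/20 = 47333/20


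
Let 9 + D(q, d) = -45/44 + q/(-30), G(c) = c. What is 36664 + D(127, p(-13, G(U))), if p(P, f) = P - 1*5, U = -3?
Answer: 24188831/660 ≈ 36650.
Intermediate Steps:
p(P, f) = -5 + P (p(P, f) = P - 5 = -5 + P)
D(q, d) = -441/44 - q/30 (D(q, d) = -9 + (-45/44 + q/(-30)) = -9 + (-45*1/44 + q*(-1/30)) = -9 + (-45/44 - q/30) = -441/44 - q/30)
36664 + D(127, p(-13, G(U))) = 36664 + (-441/44 - 1/30*127) = 36664 + (-441/44 - 127/30) = 36664 - 9409/660 = 24188831/660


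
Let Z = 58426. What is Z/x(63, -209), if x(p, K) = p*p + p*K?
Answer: -29213/4599 ≈ -6.3520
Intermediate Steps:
x(p, K) = p² + K*p
Z/x(63, -209) = 58426/((63*(-209 + 63))) = 58426/((63*(-146))) = 58426/(-9198) = 58426*(-1/9198) = -29213/4599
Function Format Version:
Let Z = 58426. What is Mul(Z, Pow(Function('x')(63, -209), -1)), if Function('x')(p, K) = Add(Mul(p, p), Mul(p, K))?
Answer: Rational(-29213, 4599) ≈ -6.3520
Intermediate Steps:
Function('x')(p, K) = Add(Pow(p, 2), Mul(K, p))
Mul(Z, Pow(Function('x')(63, -209), -1)) = Mul(58426, Pow(Mul(63, Add(-209, 63)), -1)) = Mul(58426, Pow(Mul(63, -146), -1)) = Mul(58426, Pow(-9198, -1)) = Mul(58426, Rational(-1, 9198)) = Rational(-29213, 4599)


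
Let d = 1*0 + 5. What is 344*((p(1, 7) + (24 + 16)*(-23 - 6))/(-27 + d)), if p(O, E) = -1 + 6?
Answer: 18060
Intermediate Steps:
d = 5 (d = 0 + 5 = 5)
p(O, E) = 5
344*((p(1, 7) + (24 + 16)*(-23 - 6))/(-27 + d)) = 344*((5 + (24 + 16)*(-23 - 6))/(-27 + 5)) = 344*((5 + 40*(-29))/(-22)) = 344*((5 - 1160)*(-1/22)) = 344*(-1155*(-1/22)) = 344*(105/2) = 18060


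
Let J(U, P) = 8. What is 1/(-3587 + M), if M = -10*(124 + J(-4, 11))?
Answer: -1/4907 ≈ -0.00020379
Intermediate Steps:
M = -1320 (M = -10*(124 + 8) = -10*132 = -1320)
1/(-3587 + M) = 1/(-3587 - 1320) = 1/(-4907) = -1/4907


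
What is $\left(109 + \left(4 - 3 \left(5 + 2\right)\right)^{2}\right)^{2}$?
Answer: $158404$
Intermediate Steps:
$\left(109 + \left(4 - 3 \left(5 + 2\right)\right)^{2}\right)^{2} = \left(109 + \left(4 - 21\right)^{2}\right)^{2} = \left(109 + \left(-17\right)^{2}\right)^{2} = \left(109 + 289\right)^{2} = 398^{2} = 158404$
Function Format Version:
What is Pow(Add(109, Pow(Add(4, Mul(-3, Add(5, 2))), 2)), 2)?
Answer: 158404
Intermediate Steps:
Pow(Add(109, Pow(Add(4, Mul(-3, Add(5, 2))), 2)), 2) = Pow(Add(109, Pow(Add(4, Mul(-3, 7)), 2)), 2) = Pow(Add(109, Pow(Add(4, -21), 2)), 2) = Pow(Add(109, Pow(-17, 2)), 2) = Pow(Add(109, 289), 2) = Pow(398, 2) = 158404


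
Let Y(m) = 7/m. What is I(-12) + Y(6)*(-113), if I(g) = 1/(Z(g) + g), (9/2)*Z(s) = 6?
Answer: -12665/96 ≈ -131.93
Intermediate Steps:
Z(s) = 4/3 (Z(s) = (2/9)*6 = 4/3)
I(g) = 1/(4/3 + g)
I(-12) + Y(6)*(-113) = 3/(4 + 3*(-12)) + (7/6)*(-113) = 3/(4 - 36) + (7*(1/6))*(-113) = 3/(-32) + (7/6)*(-113) = 3*(-1/32) - 791/6 = -3/32 - 791/6 = -12665/96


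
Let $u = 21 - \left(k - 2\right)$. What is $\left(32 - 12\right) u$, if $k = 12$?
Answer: $220$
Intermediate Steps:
$u = 11$ ($u = 21 - \left(12 - 2\right) = 21 - 10 = 11$)
$\left(32 - 12\right) u = \left(32 - 12\right) 11 = 20 \cdot 11 = 220$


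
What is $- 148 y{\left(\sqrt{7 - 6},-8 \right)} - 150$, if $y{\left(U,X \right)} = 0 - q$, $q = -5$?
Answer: $-890$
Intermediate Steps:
$y{\left(U,X \right)} = 5$ ($y{\left(U,X \right)} = 0 - -5 = 0 + 5 = 5$)
$- 148 y{\left(\sqrt{7 - 6},-8 \right)} - 150 = \left(-148\right) 5 - 150 = -740 - 150 = -890$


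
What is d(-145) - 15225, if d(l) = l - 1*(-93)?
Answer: -15277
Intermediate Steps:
d(l) = 93 + l (d(l) = l + 93 = 93 + l)
d(-145) - 15225 = (93 - 145) - 15225 = -52 - 15225 = -15277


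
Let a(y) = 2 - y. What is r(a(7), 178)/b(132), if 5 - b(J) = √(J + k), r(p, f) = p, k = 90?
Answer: 25/197 + 5*√222/197 ≈ 0.50507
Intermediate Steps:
b(J) = 5 - √(90 + J) (b(J) = 5 - √(J + 90) = 5 - √(90 + J))
r(a(7), 178)/b(132) = (2 - 1*7)/(5 - √(90 + 132)) = (2 - 7)/(5 - √222) = -5/(5 - √222)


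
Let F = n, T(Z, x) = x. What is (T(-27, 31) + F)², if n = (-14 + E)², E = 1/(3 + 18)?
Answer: 9904230400/194481 ≈ 50926.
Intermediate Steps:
E = 1/21 ≈ 0.047619
n = 85849/441 (n = (-14 + 1/21)² = (-293/21)² = 85849/441 ≈ 194.67)
F = 85849/441 ≈ 194.67
(T(-27, 31) + F)² = (31 + 85849/441)² = (99520/441)² = 9904230400/194481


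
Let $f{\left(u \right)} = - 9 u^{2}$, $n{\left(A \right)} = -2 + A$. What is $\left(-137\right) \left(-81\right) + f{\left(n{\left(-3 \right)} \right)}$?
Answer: $10872$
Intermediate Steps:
$\left(-137\right) \left(-81\right) + f{\left(n{\left(-3 \right)} \right)} = \left(-137\right) \left(-81\right) - 9 \left(-2 - 3\right)^{2} = 11097 - 9 \left(-5\right)^{2} = 11097 - 225 = 10872$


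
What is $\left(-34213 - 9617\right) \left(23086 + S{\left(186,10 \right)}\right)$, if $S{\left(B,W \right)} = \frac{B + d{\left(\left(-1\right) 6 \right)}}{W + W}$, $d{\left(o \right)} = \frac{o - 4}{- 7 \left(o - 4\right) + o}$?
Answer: $- \frac{64785066021}{64} \approx -1.0123 \cdot 10^{9}$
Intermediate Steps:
$d{\left(o \right)} = \frac{-4 + o}{28 - 6 o}$ ($d{\left(o \right)} = \frac{-4 + o}{- 7 \left(-4 + o\right) + o} = \frac{-4 + o}{\left(28 - 7 o\right) + o} = \frac{-4 + o}{28 - 6 o}$)
$S{\left(B,W \right)} = \frac{- \frac{5}{32} + B}{2 W}$ ($S{\left(B,W \right)} = \frac{B + \frac{4 - \left(-1\right) 6}{2 \left(-14 + 3 \left(\left(-1\right) 6\right)\right)}}{W + W} = \frac{B + \frac{4 - -6}{2 \left(-14 + 3 \left(-6\right)\right)}}{2 W} = \left(B + \frac{4 + 6}{2 \left(-14 - 18\right)}\right) \frac{1}{2 W} = \left(B + \frac{1}{2} \frac{1}{-32} \cdot 10\right) \frac{1}{2 W} = \left(B + \frac{1}{2} \left(- \frac{1}{32}\right) 10\right) \frac{1}{2 W} = \left(B - \frac{5}{32}\right) \frac{1}{2 W} = \left(- \frac{5}{32} + B\right) \frac{1}{2 W} = \frac{- \frac{5}{32} + B}{2 W}$)
$\left(-34213 - 9617\right) \left(23086 + S{\left(186,10 \right)}\right) = \left(-34213 - 9617\right) \left(23086 + \frac{-5 + 32 \cdot 186}{64 \cdot 10}\right) = - 43830 \left(23086 + \frac{1}{64} \cdot \frac{1}{10} \left(-5 + 5952\right)\right) = - 43830 \left(23086 + \frac{1}{64} \cdot \frac{1}{10} \cdot 5947\right) = - 43830 \left(23086 + \frac{5947}{640}\right) = \left(-43830\right) \frac{14780987}{640} = - \frac{64785066021}{64}$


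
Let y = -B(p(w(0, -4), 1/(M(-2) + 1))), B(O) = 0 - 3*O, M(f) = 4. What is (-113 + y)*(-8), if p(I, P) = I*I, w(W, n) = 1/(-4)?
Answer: 1805/2 ≈ 902.50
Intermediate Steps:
w(W, n) = -¼
p(I, P) = I²
B(O) = -3*O
y = 3/16 (y = -(-3)*(-¼)² = -(-3)/16 = -1*(-3/16) = 3/16 ≈ 0.18750)
(-113 + y)*(-8) = (-113 + 3/16)*(-8) = -1805/16*(-8) = 1805/2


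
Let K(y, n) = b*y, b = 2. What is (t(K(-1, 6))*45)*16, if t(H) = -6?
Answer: -4320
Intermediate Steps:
K(y, n) = 2*y
(t(K(-1, 6))*45)*16 = -6*45*16 = -270*16 = -4320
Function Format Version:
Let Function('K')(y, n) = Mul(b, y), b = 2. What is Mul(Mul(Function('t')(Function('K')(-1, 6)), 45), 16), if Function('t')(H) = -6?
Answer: -4320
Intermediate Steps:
Function('K')(y, n) = Mul(2, y)
Mul(Mul(Function('t')(Function('K')(-1, 6)), 45), 16) = Mul(Mul(-6, 45), 16) = Mul(-270, 16) = -4320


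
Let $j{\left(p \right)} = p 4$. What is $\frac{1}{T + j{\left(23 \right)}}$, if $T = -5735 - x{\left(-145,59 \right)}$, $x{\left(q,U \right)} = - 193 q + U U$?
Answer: $- \frac{1}{37109} \approx -2.6948 \cdot 10^{-5}$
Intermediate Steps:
$j{\left(p \right)} = 4 p$
$x{\left(q,U \right)} = U^{2} - 193 q$ ($x{\left(q,U \right)} = - 193 q + U^{2} = U^{2} - 193 q$)
$T = -37201$ ($T = -5735 - \left(59^{2} - -27985\right) = -5735 - \left(3481 + 27985\right) = -5735 - 31466 = -37201$)
$\frac{1}{T + j{\left(23 \right)}} = \frac{1}{-37201 + 4 \cdot 23} = \frac{1}{-37201 + 92} = \frac{1}{-37109} = - \frac{1}{37109}$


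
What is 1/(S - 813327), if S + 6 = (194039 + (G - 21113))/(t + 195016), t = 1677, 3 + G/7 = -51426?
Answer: -196693/159977094846 ≈ -1.2295e-6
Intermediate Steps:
G = -360003 (G = -21 + 7*(-51426) = -21 - 359982 = -360003)
S = -1367235/196693 (S = -6 + (194039 + (-360003 - 21113))/(1677 + 195016) = -6 + (194039 - 381116)/196693 = -6 - 187077*1/196693 = -6 - 187077/196693 = -1367235/196693 ≈ -6.9511)
1/(S - 813327) = 1/(-1367235/196693 - 813327) = 1/(-159977094846/196693) = -196693/159977094846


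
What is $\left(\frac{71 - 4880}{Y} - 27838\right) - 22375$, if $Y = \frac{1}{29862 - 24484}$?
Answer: $-25913015$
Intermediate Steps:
$Y = \frac{1}{5378} \approx 0.00018594$
$\left(\frac{71 - 4880}{Y} - 27838\right) - 22375 = \left(\left(71 - 4880\right) \frac{1}{\frac{1}{5378}} - 27838\right) - 22375 = \left(\left(71 - 4880\right) 5378 - 27838\right) - 22375 = \left(\left(-4809\right) 5378 - 27838\right) - 22375 = \left(-25862802 - 27838\right) - 22375 = -25890640 - 22375 = -25913015$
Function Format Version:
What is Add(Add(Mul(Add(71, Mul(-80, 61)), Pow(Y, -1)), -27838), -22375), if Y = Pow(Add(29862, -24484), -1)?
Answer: -25913015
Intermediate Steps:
Y = Rational(1, 5378) (Y = Pow(5378, -1) = Rational(1, 5378) ≈ 0.00018594)
Add(Add(Mul(Add(71, Mul(-80, 61)), Pow(Y, -1)), -27838), -22375) = Add(Add(Mul(Add(71, Mul(-80, 61)), Pow(Rational(1, 5378), -1)), -27838), -22375) = Add(Add(Mul(Add(71, -4880), 5378), -27838), -22375) = Add(Add(Mul(-4809, 5378), -27838), -22375) = Add(Add(-25862802, -27838), -22375) = Add(-25890640, -22375) = -25913015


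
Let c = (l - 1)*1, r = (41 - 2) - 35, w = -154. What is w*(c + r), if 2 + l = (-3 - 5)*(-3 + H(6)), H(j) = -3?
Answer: -7546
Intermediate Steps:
l = 46 (l = -2 + (-3 - 5)*(-3 - 3) = -2 - 8*(-6) = -2 + 48 = 46)
r = 4 (r = 39 - 35 = 4)
c = 45 (c = (46 - 1)*1 = 45*1 = 45)
w*(c + r) = -154*(45 + 4) = -154*49 = -7546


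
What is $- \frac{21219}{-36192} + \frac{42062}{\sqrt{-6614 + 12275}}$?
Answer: $\frac{7073}{12064} + \frac{42062 \sqrt{629}}{1887} \approx 559.63$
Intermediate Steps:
$- \frac{21219}{-36192} + \frac{42062}{\sqrt{-6614 + 12275}} = \left(-21219\right) \left(- \frac{1}{36192}\right) + \frac{42062}{\sqrt{5661}} = \frac{7073}{12064} + \frac{42062}{3 \sqrt{629}} = \frac{7073}{12064} + 42062 \frac{\sqrt{629}}{1887} = \frac{7073}{12064} + \frac{42062 \sqrt{629}}{1887}$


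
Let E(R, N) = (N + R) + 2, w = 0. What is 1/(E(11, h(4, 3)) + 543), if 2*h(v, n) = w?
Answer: 1/556 ≈ 0.0017986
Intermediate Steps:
h(v, n) = 0 (h(v, n) = (½)*0 = 0)
E(R, N) = 2 + N + R
1/(E(11, h(4, 3)) + 543) = 1/((2 + 0 + 11) + 543) = 1/(13 + 543) = 1/556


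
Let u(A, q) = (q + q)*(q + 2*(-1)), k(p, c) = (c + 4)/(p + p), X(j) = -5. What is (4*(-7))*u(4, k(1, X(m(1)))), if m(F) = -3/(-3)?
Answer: -70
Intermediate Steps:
m(F) = 1 (m(F) = -3*(-⅓) = 1)
k(p, c) = (4 + c)/(2*p) (k(p, c) = (4 + c)/((2*p)) = (4 + c)*(1/(2*p)) = (4 + c)/(2*p))
u(A, q) = 2*q*(-2 + q) (u(A, q) = (2*q)*(q - 2) = (2*q)*(-2 + q) = 2*q*(-2 + q))
(4*(-7))*u(4, k(1, X(m(1)))) = (4*(-7))*(2*((½)*(4 - 5)/1)*(-2 + (½)*(4 - 5)/1)) = -56*(½)*1*(-1)*(-2 + (½)*1*(-1)) = -56*(-1)*(-2 - ½)/2 = -56*(-1)*(-5)/(2*2) = -28*5/2 = -70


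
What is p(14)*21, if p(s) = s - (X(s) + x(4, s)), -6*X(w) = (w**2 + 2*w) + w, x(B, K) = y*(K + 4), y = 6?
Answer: -1141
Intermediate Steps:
x(B, K) = 24 + 6*K (x(B, K) = 6*(K + 4) = 6*(4 + K) = 24 + 6*K)
X(w) = -w/2 - w**2/6 (X(w) = -((w**2 + 2*w) + w)/6 = -(w**2 + 3*w)/6 = -w/2 - w**2/6)
p(s) = -24 - 5*s + s*(3 + s)/6 (p(s) = s - (-s*(3 + s)/6 + (24 + 6*s)) = s - (24 + 6*s - s*(3 + s)/6) = s + (-24 - 6*s + s*(3 + s)/6) = -24 - 5*s + s*(3 + s)/6)
p(14)*21 = (-24 - 9/2*14 + (1/6)*14**2)*21 = (-24 - 63 + (1/6)*196)*21 = (-24 - 63 + 98/3)*21 = -163/3*21 = -1141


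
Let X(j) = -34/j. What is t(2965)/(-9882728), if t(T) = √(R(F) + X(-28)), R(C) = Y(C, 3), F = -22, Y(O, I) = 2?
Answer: -3*√70/138358192 ≈ -1.8141e-7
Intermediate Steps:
R(C) = 2
t(T) = 3*√70/14 (t(T) = √(2 - 34/(-28)) = √(2 - 34*(-1/28)) = √(2 + 17/14) = √(45/14) = 3*√70/14)
t(2965)/(-9882728) = (3*√70/14)/(-9882728) = (3*√70/14)*(-1/9882728) = -3*√70/138358192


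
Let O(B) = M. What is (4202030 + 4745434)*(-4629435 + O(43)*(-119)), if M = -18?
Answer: -41402537534952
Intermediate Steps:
O(B) = -18
(4202030 + 4745434)*(-4629435 + O(43)*(-119)) = (4202030 + 4745434)*(-4629435 - 18*(-119)) = 8947464*(-4629435 + 2142) = 8947464*(-4627293) = -41402537534952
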